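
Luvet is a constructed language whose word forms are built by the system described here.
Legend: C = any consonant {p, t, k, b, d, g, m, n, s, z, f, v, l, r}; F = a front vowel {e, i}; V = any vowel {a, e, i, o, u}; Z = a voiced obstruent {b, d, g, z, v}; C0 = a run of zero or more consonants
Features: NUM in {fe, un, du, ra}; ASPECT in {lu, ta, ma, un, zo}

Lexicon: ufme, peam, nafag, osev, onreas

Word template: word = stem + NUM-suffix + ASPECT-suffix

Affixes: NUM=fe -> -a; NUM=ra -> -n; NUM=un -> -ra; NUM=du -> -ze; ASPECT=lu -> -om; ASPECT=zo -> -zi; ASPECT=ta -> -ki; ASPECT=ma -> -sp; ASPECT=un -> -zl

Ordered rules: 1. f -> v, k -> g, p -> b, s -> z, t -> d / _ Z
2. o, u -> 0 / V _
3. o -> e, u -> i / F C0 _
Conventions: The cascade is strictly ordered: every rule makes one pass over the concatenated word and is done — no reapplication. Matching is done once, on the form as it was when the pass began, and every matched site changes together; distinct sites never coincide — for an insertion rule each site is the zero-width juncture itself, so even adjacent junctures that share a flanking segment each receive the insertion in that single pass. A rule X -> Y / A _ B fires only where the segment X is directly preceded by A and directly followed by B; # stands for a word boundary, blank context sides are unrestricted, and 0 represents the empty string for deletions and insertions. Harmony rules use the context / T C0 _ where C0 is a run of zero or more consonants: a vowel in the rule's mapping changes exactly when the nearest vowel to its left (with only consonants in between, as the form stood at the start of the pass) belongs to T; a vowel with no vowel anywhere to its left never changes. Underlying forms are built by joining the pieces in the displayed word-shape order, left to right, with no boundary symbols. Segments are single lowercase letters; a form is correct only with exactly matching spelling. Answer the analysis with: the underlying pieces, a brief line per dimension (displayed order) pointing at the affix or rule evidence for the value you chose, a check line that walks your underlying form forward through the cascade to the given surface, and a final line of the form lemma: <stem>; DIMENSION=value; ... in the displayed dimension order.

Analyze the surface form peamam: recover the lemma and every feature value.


underlying: peam-a-om
NUM=fe - signalled by the affix -a
ASPECT=lu - signalled by the affix -om
check: peamaom -> peamaom -> peamam -> peamam
lemma: peam; NUM=fe; ASPECT=lu


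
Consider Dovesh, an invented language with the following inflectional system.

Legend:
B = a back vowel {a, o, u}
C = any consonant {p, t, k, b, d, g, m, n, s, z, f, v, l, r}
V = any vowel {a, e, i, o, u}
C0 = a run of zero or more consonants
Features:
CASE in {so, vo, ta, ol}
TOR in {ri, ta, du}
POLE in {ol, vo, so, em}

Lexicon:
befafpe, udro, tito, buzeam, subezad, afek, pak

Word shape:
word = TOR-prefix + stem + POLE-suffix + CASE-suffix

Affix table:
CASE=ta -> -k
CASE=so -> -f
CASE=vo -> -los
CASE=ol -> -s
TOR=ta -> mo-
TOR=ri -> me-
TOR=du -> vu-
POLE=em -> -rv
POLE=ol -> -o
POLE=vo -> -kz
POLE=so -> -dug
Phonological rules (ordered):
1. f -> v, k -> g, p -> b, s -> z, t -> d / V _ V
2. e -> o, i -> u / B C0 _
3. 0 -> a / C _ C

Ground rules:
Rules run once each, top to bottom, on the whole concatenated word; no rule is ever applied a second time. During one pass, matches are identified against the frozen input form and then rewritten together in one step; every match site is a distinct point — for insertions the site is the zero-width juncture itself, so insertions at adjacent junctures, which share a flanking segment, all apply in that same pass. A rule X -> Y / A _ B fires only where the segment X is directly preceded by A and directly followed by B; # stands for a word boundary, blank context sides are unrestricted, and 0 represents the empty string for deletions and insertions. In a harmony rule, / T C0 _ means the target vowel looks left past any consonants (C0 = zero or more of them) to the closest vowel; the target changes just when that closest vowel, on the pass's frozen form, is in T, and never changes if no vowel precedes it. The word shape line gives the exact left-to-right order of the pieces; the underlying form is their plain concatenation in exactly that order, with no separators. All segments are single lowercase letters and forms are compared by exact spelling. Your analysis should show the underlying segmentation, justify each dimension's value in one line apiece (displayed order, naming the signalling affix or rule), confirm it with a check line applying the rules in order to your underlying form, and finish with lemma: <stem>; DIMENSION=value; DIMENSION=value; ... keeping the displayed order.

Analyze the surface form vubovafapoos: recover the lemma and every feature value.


underlying: vu-befafpe-o-s
CASE=ol - signalled by the affix -s
TOR=du - signalled by the affix vu-
POLE=ol - signalled by the affix -o
check: vubefafpeos -> vubevafpeos -> vubovafpoos -> vubovafapoos
lemma: befafpe; CASE=ol; TOR=du; POLE=ol


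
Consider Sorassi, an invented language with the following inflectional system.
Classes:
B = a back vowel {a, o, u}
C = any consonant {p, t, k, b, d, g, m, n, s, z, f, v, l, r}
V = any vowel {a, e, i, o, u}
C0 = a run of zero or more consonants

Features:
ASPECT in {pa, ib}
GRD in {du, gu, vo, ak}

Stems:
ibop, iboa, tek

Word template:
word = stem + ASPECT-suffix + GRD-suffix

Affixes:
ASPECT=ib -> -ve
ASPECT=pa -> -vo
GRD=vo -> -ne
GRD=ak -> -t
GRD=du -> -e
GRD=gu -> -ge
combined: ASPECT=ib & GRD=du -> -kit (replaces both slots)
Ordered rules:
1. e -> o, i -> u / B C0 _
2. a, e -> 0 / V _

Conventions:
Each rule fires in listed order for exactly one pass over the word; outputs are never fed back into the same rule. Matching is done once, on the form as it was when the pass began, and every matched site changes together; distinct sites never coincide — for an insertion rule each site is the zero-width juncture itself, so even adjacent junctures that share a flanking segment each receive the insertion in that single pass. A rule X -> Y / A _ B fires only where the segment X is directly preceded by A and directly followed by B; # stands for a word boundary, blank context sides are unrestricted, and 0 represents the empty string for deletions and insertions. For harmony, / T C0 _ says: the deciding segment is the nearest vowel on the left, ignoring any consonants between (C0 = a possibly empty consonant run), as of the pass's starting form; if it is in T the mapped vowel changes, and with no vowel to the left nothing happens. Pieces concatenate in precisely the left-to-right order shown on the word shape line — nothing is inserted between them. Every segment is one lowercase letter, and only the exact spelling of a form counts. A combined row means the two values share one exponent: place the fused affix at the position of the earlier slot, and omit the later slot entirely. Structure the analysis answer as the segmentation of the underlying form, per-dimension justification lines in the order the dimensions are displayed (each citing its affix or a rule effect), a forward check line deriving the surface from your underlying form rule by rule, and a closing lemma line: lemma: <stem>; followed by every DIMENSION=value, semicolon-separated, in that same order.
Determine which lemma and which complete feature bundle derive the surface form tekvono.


underlying: tek-vo-ne
ASPECT=pa - signalled by the affix -vo
GRD=vo - signalled by the affix -ne
check: tekvone -> tekvono -> tekvono
lemma: tek; ASPECT=pa; GRD=vo


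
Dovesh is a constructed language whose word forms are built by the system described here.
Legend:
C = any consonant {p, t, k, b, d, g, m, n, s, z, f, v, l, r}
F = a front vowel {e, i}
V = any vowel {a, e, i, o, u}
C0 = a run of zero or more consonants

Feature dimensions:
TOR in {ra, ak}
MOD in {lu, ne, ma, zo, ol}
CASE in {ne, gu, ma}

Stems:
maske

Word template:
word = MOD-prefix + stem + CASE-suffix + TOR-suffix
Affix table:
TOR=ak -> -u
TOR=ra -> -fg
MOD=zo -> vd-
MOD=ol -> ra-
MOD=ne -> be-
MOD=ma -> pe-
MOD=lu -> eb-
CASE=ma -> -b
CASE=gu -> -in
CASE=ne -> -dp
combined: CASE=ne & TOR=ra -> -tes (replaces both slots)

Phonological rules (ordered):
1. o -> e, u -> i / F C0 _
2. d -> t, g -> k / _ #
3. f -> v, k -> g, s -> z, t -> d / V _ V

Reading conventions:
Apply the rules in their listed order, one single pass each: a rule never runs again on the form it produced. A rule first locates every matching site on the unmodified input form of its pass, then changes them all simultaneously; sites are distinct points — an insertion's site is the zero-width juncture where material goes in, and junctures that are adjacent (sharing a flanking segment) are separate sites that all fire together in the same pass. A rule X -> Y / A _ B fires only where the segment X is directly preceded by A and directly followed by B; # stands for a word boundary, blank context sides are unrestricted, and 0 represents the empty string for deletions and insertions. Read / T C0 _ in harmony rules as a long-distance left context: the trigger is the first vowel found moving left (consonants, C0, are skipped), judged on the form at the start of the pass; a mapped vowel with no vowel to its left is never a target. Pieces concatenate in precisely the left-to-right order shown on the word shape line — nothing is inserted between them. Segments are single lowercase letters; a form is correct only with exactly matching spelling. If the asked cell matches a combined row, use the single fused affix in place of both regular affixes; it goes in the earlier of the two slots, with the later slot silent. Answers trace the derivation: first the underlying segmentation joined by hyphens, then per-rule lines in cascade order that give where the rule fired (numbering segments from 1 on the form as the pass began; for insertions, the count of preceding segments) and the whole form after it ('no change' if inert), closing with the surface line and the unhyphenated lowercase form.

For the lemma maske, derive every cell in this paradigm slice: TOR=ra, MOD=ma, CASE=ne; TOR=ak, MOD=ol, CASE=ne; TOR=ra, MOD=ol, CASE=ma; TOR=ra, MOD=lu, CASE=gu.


cell TOR=ra, MOD=ma, CASE=ne:
underlying: pe-maske-tes
1. o -> e, u -> i / F C0 _: no change
2. d -> t, g -> k / _ #: no change
3. f -> v, k -> g, s -> z, t -> d / V _ V: fires at position(s) 8: pemaskedes
surface: pemaskedes

cell TOR=ak, MOD=ol, CASE=ne:
underlying: ra-maske-dp-u
1. o -> e, u -> i / F C0 _: fires at position(s) 10: ramaskedpi
2. d -> t, g -> k / _ #: no change
3. f -> v, k -> g, s -> z, t -> d / V _ V: no change
surface: ramaskedpi

cell TOR=ra, MOD=ol, CASE=ma:
underlying: ra-maske-b-fg
1. o -> e, u -> i / F C0 _: no change
2. d -> t, g -> k / _ #: fires at position(s) 10: ramaskebfk
3. f -> v, k -> g, s -> z, t -> d / V _ V: no change
surface: ramaskebfk

cell TOR=ra, MOD=lu, CASE=gu:
underlying: eb-maske-in-fg
1. o -> e, u -> i / F C0 _: no change
2. d -> t, g -> k / _ #: fires at position(s) 11: ebmaskeinfk
3. f -> v, k -> g, s -> z, t -> d / V _ V: no change
surface: ebmaskeinfk


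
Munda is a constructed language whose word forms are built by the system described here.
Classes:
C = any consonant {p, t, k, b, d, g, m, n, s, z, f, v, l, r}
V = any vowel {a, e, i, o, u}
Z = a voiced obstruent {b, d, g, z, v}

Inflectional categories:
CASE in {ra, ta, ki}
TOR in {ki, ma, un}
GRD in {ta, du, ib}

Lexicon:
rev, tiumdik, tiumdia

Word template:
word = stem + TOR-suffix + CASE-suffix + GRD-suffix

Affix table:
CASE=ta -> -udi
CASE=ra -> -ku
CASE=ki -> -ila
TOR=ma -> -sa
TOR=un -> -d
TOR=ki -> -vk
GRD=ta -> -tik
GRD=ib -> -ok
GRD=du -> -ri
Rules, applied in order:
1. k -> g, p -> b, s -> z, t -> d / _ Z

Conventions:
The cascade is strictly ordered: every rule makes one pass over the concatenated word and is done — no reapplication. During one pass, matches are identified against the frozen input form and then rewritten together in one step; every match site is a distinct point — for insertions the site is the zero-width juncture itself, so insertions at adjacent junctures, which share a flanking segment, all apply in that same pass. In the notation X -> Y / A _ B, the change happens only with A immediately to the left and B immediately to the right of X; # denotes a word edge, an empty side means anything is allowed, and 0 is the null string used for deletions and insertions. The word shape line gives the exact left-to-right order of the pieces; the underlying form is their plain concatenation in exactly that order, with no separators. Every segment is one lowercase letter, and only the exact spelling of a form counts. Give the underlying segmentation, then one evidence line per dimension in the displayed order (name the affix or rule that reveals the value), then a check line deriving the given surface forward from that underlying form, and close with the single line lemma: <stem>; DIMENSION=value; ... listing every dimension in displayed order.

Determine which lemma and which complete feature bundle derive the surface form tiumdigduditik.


underlying: tiumdik-d-udi-tik
CASE=ta - signalled by the affix -udi
TOR=un - signalled by the affix -d
GRD=ta - signalled by the affix -tik
check: tiumdikduditik -> tiumdigduditik
lemma: tiumdik; CASE=ta; TOR=un; GRD=ta


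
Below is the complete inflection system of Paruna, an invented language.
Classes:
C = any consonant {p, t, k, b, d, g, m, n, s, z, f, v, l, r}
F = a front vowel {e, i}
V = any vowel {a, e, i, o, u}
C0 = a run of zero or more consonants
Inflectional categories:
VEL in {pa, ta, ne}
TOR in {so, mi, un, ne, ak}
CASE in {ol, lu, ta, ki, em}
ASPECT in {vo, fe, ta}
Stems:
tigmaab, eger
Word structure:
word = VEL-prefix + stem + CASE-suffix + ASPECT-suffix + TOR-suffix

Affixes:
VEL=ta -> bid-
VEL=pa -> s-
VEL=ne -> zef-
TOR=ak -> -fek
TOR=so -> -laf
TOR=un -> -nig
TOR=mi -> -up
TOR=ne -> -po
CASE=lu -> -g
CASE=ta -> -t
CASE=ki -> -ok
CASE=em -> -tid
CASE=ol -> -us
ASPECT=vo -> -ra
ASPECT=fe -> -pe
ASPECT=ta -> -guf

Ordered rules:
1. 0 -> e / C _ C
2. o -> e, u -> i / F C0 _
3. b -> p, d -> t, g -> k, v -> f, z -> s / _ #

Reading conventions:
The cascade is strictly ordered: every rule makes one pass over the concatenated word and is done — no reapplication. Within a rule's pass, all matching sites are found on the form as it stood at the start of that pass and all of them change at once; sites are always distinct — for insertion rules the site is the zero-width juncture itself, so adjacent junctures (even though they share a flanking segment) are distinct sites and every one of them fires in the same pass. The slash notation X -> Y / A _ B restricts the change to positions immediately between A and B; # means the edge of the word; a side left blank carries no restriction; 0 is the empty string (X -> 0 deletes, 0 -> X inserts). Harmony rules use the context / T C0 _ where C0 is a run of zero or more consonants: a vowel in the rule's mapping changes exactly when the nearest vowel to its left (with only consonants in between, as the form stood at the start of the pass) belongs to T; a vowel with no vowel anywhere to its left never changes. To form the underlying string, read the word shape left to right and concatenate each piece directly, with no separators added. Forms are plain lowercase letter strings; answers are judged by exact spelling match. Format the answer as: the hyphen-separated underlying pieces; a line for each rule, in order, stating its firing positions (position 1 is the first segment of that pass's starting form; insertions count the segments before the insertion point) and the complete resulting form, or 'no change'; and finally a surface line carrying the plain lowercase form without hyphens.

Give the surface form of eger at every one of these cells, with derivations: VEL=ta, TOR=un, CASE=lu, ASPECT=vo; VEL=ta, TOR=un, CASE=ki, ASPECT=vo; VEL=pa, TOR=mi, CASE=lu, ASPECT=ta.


cell VEL=ta, TOR=un, CASE=lu, ASPECT=vo:
underlying: bid-eger-g-ra-nig
1. 0 -> e / C _ C: inserts after position(s) 7, 8: bidegeregeranig
2. o -> e, u -> i / F C0 _: no change
3. b -> p, d -> t, g -> k, v -> f, z -> s / _ #: fires at position(s) 15: bidegeregeranik
surface: bidegeregeranik

cell VEL=ta, TOR=un, CASE=ki, ASPECT=vo:
underlying: bid-eger-ok-ra-nig
1. 0 -> e / C _ C: inserts after position(s) 9: bidegerokeranig
2. o -> e, u -> i / F C0 _: fires at position(s) 8: bidegerekeranig
3. b -> p, d -> t, g -> k, v -> f, z -> s / _ #: fires at position(s) 15: bidegerekeranik
surface: bidegerekeranik

cell VEL=pa, TOR=mi, CASE=lu, ASPECT=ta:
underlying: s-eger-g-guf-up
1. 0 -> e / C _ C: inserts after position(s) 5, 6: segeregegufup
2. o -> e, u -> i / F C0 _: fires at position(s) 10: segeregegifup
3. b -> p, d -> t, g -> k, v -> f, z -> s / _ #: no change
surface: segeregegifup


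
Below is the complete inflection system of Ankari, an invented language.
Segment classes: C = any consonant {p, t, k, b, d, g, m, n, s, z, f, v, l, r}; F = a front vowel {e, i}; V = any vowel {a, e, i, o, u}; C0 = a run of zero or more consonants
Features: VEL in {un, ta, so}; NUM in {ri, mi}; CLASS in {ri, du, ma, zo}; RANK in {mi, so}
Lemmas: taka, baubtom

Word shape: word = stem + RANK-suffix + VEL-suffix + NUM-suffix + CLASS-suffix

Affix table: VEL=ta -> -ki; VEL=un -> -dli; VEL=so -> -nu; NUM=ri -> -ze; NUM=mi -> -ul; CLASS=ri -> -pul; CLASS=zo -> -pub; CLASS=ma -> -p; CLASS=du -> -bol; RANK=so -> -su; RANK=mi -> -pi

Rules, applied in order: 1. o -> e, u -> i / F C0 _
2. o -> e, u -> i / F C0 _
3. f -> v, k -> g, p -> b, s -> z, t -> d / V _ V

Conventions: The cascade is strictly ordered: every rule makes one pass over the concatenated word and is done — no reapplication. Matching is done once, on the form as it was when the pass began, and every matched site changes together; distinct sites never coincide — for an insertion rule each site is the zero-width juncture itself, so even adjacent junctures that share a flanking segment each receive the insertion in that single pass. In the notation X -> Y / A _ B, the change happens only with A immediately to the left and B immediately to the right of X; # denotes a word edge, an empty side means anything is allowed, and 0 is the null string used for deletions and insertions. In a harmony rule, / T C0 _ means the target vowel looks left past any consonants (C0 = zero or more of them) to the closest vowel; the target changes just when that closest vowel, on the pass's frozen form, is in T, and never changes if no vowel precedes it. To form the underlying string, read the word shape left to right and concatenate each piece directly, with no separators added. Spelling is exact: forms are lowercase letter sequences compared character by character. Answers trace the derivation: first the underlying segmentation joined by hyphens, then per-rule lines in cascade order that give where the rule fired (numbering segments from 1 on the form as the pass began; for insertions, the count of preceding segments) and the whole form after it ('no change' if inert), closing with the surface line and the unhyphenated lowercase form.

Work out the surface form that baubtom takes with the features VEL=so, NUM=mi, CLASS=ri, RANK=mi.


underlying: baubtom-pi-nu-ul-pul
1. o -> e, u -> i / F C0 _: fires at position(s) 11: baubtompiniulpul
2. o -> e, u -> i / F C0 _: fires at position(s) 12: baubtompiniilpul
3. f -> v, k -> g, p -> b, s -> z, t -> d / V _ V: no change
surface: baubtompiniilpul


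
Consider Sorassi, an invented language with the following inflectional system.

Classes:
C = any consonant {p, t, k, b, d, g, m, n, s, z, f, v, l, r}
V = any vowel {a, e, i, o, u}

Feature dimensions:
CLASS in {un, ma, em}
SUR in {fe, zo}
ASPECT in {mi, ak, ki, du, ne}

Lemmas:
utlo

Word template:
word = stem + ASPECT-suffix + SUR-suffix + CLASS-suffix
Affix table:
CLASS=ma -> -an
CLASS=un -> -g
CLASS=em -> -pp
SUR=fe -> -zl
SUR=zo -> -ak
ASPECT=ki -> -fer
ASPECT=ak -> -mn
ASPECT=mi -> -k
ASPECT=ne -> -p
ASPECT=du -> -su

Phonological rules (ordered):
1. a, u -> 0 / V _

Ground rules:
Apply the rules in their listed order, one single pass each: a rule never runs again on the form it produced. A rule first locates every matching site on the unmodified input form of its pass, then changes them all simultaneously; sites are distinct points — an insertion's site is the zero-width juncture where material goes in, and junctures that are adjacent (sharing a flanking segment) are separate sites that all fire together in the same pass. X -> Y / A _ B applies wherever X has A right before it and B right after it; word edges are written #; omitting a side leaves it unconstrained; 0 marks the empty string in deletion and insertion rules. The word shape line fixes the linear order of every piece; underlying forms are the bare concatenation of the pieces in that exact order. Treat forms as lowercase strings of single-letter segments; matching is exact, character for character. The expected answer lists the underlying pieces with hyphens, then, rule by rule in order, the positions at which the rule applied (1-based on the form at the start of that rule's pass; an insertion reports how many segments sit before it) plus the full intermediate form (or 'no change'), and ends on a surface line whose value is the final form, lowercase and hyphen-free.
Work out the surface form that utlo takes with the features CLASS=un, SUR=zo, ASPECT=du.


underlying: utlo-su-ak-g
1. a, u -> 0 / V _: fires at position(s) 7: utlosukg
surface: utlosukg


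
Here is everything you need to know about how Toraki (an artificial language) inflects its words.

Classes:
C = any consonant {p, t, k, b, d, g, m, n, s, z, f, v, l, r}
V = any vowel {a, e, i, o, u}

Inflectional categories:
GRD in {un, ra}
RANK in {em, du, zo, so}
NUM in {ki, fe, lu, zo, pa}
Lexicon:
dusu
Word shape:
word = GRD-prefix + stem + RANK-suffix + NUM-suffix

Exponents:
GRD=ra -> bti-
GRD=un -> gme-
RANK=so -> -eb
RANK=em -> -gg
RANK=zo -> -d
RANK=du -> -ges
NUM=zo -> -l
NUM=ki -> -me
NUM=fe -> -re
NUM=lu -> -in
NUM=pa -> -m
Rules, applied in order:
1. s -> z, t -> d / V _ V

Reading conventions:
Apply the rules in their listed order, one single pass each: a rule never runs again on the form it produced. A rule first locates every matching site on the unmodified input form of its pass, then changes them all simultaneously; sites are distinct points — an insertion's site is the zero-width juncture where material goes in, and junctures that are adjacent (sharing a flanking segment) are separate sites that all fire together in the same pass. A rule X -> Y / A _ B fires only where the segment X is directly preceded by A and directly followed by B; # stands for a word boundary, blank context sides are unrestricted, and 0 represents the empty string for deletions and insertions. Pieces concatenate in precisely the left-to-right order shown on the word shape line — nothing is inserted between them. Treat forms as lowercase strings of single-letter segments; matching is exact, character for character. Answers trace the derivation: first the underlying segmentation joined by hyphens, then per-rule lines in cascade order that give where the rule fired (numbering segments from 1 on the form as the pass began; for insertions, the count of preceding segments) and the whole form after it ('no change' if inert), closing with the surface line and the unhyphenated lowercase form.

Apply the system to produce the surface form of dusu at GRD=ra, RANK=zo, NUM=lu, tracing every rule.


underlying: bti-dusu-d-in
1. s -> z, t -> d / V _ V: fires at position(s) 6: btiduzudin
surface: btiduzudin


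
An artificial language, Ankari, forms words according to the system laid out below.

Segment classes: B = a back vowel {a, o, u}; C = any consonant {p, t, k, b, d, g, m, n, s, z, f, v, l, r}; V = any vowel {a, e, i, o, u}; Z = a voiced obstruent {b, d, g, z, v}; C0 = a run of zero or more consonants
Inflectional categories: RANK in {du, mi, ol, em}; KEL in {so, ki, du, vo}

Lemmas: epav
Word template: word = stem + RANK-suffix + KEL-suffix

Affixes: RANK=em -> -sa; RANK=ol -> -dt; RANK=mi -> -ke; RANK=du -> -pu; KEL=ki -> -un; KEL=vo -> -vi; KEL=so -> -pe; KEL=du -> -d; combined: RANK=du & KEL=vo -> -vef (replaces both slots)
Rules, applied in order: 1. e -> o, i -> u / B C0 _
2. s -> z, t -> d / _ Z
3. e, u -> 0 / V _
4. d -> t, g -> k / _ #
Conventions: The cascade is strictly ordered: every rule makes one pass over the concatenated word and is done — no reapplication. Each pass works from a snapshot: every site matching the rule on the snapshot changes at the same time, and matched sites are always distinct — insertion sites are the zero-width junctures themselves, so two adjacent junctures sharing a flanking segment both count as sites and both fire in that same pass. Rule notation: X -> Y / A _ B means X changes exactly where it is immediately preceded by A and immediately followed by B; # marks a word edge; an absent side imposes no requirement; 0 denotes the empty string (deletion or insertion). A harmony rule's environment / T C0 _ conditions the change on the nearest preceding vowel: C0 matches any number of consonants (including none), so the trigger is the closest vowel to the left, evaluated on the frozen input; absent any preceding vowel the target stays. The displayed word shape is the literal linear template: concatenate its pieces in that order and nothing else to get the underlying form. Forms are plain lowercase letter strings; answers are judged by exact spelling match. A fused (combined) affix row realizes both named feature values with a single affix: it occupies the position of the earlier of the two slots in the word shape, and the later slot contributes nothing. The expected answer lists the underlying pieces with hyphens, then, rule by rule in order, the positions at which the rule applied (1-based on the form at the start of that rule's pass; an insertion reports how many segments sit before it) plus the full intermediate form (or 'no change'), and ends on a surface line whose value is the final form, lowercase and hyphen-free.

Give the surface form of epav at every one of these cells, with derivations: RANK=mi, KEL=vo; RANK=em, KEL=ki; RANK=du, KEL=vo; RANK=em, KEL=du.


cell RANK=mi, KEL=vo:
underlying: epav-ke-vi
1. e -> o, i -> u / B C0 _: fires at position(s) 6: epavkovi
2. s -> z, t -> d / _ Z: no change
3. e, u -> 0 / V _: no change
4. d -> t, g -> k / _ #: no change
surface: epavkovi

cell RANK=em, KEL=ki:
underlying: epav-sa-un
1. e -> o, i -> u / B C0 _: no change
2. s -> z, t -> d / _ Z: no change
3. e, u -> 0 / V _: fires at position(s) 7: epavsan
4. d -> t, g -> k / _ #: no change
surface: epavsan

cell RANK=du, KEL=vo:
underlying: epav-vef
1. e -> o, i -> u / B C0 _: fires at position(s) 6: epavvof
2. s -> z, t -> d / _ Z: no change
3. e, u -> 0 / V _: no change
4. d -> t, g -> k / _ #: no change
surface: epavvof

cell RANK=em, KEL=du:
underlying: epav-sa-d
1. e -> o, i -> u / B C0 _: no change
2. s -> z, t -> d / _ Z: no change
3. e, u -> 0 / V _: no change
4. d -> t, g -> k / _ #: fires at position(s) 7: epavsat
surface: epavsat


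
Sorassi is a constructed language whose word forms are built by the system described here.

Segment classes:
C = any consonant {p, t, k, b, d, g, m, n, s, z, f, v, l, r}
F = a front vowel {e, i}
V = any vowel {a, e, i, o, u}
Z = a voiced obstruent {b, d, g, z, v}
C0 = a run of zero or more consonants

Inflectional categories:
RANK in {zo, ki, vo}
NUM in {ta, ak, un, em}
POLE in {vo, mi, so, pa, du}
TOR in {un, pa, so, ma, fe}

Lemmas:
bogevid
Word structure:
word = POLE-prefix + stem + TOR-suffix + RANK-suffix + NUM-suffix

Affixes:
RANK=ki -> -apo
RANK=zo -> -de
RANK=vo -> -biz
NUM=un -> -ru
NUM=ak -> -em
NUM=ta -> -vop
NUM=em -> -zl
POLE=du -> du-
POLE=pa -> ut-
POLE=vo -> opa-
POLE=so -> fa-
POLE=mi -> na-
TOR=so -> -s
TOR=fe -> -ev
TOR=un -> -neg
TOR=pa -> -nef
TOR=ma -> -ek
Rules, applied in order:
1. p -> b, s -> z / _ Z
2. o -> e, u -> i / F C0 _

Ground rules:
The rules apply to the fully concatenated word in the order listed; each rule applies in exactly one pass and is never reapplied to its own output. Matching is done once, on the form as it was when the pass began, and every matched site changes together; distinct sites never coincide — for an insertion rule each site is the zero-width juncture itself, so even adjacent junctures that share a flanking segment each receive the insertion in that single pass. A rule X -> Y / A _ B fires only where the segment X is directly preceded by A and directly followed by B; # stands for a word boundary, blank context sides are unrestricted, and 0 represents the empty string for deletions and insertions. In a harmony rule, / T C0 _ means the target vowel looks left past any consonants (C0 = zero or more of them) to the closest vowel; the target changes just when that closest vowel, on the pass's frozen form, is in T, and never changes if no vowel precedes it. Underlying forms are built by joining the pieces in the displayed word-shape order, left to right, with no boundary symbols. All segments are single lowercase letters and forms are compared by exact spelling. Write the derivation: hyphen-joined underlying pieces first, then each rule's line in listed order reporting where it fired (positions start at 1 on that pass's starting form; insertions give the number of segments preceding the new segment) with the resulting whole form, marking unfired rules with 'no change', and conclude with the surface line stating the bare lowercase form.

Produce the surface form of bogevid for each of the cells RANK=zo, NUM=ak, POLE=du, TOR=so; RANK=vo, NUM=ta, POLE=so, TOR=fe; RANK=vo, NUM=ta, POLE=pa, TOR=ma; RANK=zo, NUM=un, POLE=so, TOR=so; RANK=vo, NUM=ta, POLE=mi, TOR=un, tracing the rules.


cell RANK=zo, NUM=ak, POLE=du, TOR=so:
underlying: du-bogevid-s-de-em
1. p -> b, s -> z / _ Z: fires at position(s) 10: dubogevidzdeem
2. o -> e, u -> i / F C0 _: no change
surface: dubogevidzdeem

cell RANK=vo, NUM=ta, POLE=so, TOR=fe:
underlying: fa-bogevid-ev-biz-vop
1. p -> b, s -> z / _ Z: no change
2. o -> e, u -> i / F C0 _: fires at position(s) 16: fabogevidevbizvep
surface: fabogevidevbizvep

cell RANK=vo, NUM=ta, POLE=pa, TOR=ma:
underlying: ut-bogevid-ek-biz-vop
1. p -> b, s -> z / _ Z: no change
2. o -> e, u -> i / F C0 _: fires at position(s) 16: utbogevidekbizvep
surface: utbogevidekbizvep

cell RANK=zo, NUM=un, POLE=so, TOR=so:
underlying: fa-bogevid-s-de-ru
1. p -> b, s -> z / _ Z: fires at position(s) 10: fabogevidzderu
2. o -> e, u -> i / F C0 _: fires at position(s) 14: fabogevidzderi
surface: fabogevidzderi

cell RANK=vo, NUM=ta, POLE=mi, TOR=un:
underlying: na-bogevid-neg-biz-vop
1. p -> b, s -> z / _ Z: no change
2. o -> e, u -> i / F C0 _: fires at position(s) 17: nabogevidnegbizvep
surface: nabogevidnegbizvep


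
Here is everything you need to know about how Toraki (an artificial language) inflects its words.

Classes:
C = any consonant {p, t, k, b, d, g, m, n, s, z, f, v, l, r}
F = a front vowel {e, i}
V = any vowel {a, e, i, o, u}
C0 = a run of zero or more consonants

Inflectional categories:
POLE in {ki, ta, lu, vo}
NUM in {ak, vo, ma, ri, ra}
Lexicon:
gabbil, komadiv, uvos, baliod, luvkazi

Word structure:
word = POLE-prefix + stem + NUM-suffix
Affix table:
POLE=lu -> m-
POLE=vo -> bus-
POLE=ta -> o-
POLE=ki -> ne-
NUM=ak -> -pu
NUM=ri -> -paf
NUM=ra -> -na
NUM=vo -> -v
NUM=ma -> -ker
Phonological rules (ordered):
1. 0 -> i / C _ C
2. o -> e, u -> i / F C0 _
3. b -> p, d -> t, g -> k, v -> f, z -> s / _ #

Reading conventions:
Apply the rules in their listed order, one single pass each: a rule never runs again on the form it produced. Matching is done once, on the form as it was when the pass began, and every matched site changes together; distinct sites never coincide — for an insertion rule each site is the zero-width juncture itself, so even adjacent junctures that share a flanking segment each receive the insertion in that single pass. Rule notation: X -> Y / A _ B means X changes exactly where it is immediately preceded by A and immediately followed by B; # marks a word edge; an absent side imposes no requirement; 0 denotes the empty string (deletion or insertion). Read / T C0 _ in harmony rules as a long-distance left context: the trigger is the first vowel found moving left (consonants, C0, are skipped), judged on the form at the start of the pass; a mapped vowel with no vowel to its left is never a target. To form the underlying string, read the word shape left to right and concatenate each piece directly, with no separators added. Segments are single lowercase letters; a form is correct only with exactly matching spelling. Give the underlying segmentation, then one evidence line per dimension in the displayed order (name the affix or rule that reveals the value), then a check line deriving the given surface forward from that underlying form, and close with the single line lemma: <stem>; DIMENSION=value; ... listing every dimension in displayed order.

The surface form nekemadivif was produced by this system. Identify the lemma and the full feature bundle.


underlying: ne-komadiv-v
POLE=ki - signalled by the affix ne-
NUM=vo - signalled by the affix -v
check: nekomadivv -> nekomadiviv -> nekemadiviv -> nekemadivif
lemma: komadiv; POLE=ki; NUM=vo


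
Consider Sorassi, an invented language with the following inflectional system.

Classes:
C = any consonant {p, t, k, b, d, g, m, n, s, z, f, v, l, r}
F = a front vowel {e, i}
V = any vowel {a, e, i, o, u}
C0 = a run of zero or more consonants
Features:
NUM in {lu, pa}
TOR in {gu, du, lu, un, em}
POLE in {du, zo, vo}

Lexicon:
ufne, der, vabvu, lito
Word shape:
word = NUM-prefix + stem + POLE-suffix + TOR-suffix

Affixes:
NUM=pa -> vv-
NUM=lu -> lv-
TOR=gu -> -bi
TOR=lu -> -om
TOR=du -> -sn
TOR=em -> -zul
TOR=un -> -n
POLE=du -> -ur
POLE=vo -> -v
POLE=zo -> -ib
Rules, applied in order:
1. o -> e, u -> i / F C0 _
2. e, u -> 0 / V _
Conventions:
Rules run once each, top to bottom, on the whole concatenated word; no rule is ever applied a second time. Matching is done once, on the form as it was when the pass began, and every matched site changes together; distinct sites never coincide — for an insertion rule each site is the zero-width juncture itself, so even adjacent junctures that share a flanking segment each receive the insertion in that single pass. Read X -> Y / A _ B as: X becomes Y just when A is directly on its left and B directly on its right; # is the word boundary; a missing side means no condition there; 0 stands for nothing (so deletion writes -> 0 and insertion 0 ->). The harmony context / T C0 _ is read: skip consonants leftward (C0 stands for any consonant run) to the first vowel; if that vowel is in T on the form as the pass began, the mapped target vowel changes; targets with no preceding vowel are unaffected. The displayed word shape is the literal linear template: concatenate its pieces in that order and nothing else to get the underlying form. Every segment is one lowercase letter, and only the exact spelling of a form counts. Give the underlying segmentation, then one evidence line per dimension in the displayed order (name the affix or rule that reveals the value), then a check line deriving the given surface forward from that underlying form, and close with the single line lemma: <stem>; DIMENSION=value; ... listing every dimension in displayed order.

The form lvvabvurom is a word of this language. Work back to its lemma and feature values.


underlying: lv-vabvu-ur-om
NUM=lu - signalled by the affix lv-
TOR=lu - signalled by the affix -om
POLE=du - signalled by the affix -ur
check: lvvabvuurom -> lvvabvuurom -> lvvabvurom
lemma: vabvu; NUM=lu; TOR=lu; POLE=du


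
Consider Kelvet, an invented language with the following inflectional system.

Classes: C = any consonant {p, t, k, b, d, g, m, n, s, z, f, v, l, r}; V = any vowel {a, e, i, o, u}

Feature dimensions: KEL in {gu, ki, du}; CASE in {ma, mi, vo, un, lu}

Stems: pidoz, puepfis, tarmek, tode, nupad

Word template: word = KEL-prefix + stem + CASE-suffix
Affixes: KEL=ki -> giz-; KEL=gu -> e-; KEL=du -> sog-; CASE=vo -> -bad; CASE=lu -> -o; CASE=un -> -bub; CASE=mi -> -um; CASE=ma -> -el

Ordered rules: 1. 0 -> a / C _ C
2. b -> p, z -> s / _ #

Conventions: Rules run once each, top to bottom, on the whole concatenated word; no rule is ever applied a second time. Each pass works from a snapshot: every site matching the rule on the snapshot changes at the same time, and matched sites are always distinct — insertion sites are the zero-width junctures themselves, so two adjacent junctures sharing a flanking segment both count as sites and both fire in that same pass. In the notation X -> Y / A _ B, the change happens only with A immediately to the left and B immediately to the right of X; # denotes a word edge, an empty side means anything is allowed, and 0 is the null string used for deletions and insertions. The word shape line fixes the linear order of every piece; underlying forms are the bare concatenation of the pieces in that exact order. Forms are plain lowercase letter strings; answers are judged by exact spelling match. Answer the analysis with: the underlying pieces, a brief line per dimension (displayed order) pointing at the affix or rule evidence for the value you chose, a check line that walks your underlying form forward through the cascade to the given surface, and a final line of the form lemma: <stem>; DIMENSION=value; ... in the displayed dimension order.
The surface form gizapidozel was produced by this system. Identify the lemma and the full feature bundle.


underlying: giz-pidoz-el
KEL=ki - signalled by the affix giz-
CASE=ma - signalled by the affix -el
check: gizpidozel -> gizapidozel -> gizapidozel
lemma: pidoz; KEL=ki; CASE=ma


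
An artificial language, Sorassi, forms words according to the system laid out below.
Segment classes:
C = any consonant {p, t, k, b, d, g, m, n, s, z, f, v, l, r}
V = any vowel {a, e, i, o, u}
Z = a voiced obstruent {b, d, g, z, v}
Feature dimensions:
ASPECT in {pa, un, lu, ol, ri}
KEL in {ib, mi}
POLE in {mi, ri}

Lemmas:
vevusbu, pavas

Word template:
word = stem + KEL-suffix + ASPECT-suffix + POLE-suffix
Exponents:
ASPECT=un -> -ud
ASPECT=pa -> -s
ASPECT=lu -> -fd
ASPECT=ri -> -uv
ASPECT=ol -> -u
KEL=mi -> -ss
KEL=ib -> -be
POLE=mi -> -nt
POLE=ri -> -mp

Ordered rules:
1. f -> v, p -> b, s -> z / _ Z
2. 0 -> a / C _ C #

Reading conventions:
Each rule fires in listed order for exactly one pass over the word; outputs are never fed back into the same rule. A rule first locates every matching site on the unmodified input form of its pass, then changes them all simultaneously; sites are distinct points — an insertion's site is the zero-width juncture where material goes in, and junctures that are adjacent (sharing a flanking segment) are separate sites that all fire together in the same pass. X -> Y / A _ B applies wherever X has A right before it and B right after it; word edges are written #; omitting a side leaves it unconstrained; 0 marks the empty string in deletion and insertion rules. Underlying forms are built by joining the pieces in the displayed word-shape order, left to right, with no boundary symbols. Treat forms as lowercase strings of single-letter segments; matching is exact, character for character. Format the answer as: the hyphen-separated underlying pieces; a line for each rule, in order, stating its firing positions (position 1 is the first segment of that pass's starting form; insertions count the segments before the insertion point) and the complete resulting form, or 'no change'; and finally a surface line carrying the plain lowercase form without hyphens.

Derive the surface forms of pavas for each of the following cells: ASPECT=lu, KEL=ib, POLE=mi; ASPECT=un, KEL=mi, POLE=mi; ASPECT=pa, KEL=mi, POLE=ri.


cell ASPECT=lu, KEL=ib, POLE=mi:
underlying: pavas-be-fd-nt
1. f -> v, p -> b, s -> z / _ Z: fires at position(s) 5, 8: pavazbevdnt
2. 0 -> a / C _ C #: inserts after position(s) 10: pavazbevdnat
surface: pavazbevdnat

cell ASPECT=un, KEL=mi, POLE=mi:
underlying: pavas-ss-ud-nt
1. f -> v, p -> b, s -> z / _ Z: no change
2. 0 -> a / C _ C #: inserts after position(s) 10: pavasssudnat
surface: pavasssudnat

cell ASPECT=pa, KEL=mi, POLE=ri:
underlying: pavas-ss-s-mp
1. f -> v, p -> b, s -> z / _ Z: no change
2. 0 -> a / C _ C #: inserts after position(s) 9: pavassssmap
surface: pavassssmap
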